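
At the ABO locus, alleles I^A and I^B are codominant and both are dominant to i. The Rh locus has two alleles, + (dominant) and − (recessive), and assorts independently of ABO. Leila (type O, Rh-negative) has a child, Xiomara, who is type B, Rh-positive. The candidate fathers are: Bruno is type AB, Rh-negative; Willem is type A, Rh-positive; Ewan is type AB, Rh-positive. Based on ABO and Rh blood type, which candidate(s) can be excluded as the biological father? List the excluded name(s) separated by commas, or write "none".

Bruno, Willem

A candidate is excluded only if no genotype consistent with his phenotype could produce a type B, Rh-positive child with a type O, Rh-negative mother.
Bruno (type AB, Rh-): no genotype consistent with that phenotype can produce a type-B Rh+ child with a type-O mother.
Willem (type A, Rh+): no genotype consistent with that phenotype can produce a type-B Rh+ child with a type-O mother.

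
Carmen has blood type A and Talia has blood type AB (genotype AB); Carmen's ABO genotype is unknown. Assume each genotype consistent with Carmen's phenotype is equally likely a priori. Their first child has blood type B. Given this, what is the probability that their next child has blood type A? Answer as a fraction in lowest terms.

1/2

Possible genotypes: Carmen ∈ {AA, AO}; Talia ∈ {AB}.
Weight each parental genotype pair by prior × P(type-B child):
  AO × AB: posterior weight 1; P(next child type A) = 1/2.
Weighted sum = 1/2.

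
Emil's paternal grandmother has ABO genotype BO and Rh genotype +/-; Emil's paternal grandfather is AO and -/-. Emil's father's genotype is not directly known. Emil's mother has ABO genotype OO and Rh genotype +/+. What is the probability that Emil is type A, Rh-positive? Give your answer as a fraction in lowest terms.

1/4

Emil's father's ABO genotype from BO × AO: 1/4 AB, 1/4 AO, 1/4 BO, 1/4 OO.
Crossing each possibility with the mother OO and summing P(type A): 1/4·1/2 + 1/4·1/2 + 1/4·0 + 1/4·0 = 1/4.
Similarly for Rh via the father's Rh distribution: P(Rh+) = 1.
Independent loci: 1/4 × 1 = 1/4.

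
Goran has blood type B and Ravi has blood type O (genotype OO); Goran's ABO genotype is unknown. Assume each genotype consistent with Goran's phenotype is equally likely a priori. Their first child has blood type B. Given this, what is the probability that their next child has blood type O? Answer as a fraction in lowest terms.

Possible genotypes: Goran ∈ {BB, BO}; Ravi ∈ {OO}.
Weight each parental genotype pair by prior × P(type-B child):
  BB × OO: posterior weight 2/3; P(next child type O) = 0.
  BO × OO: posterior weight 1/3; P(next child type O) = 1/2.
Weighted sum = 1/6.

1/6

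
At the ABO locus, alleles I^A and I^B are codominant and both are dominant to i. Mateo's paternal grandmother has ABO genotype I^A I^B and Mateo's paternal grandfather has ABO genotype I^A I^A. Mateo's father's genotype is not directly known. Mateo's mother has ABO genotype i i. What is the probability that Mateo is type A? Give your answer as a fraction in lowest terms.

Mateo's father's ABO genotype from I^A I^B × I^A I^A: 1/2 I^A I^A, 1/2 I^A I^B.
Crossing each possibility with the mother i i and summing P(type A): 1/2·1 + 1/2·1/2 = 3/4.

3/4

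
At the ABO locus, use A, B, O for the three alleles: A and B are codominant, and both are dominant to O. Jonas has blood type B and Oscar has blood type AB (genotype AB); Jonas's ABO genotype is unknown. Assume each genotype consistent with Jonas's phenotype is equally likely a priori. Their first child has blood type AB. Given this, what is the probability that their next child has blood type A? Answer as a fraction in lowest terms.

1/12

Possible genotypes: Jonas ∈ {BB, BO}; Oscar ∈ {AB}.
Weight each parental genotype pair by prior × P(type-AB child):
  BB × AB: posterior weight 2/3; P(next child type A) = 0.
  BO × AB: posterior weight 1/3; P(next child type A) = 1/4.
Weighted sum = 1/12.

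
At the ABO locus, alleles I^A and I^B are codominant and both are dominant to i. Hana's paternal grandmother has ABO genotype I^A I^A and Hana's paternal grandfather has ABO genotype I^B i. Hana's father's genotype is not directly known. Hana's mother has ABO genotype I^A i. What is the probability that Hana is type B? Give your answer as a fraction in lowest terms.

Hana's father's ABO genotype from I^A I^A × I^B i: 1/2 I^A I^B, 1/2 I^A i.
Crossing each possibility with the mother I^A i and summing P(type B): 1/2·1/4 + 1/2·0 = 1/8.

1/8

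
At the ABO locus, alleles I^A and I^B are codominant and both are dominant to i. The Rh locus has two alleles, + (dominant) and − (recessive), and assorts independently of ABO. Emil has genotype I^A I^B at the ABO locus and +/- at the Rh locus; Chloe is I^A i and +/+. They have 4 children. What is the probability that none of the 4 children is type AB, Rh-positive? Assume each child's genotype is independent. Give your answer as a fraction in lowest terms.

ABO cross I^A I^B × I^A i → 1/2 A, 1/4 B, 1/4 AB.
Rh cross +/- × +/+ → 1 Rh+; so P(type AB, Rh-positive) = 1/4 × 1 = 1/4 per child.
P(not type AB, Rh-positive) = 3/4 for one child; (3/4)^4 = 81/256.

81/256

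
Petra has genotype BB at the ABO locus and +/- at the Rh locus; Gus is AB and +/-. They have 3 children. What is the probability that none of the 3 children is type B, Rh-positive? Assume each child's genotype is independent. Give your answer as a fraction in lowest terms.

ABO cross BB × AB → 1/2 B, 1/2 AB.
Rh cross +/- × +/- → 3/4 Rh+, 1/4 Rh-; so P(type B, Rh-positive) = 1/2 × 3/4 = 3/8 per child.
P(not type B, Rh-positive) = 5/8 for one child; (5/8)^3 = 125/512.

125/512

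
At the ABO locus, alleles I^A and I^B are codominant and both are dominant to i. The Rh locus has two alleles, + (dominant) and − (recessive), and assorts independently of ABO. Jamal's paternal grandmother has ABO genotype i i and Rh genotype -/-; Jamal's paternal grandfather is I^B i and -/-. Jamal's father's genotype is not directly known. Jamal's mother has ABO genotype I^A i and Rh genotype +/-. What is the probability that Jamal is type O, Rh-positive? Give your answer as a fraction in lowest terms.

3/16

Jamal's father's ABO genotype from i i × I^B i: 1/2 I^B i, 1/2 i i.
Crossing each possibility with the mother I^A i and summing P(type O): 1/2·1/4 + 1/2·1/2 = 3/8.
Similarly for Rh via the father's Rh distribution: P(Rh+) = 1/2.
Independent loci: 3/8 × 1/2 = 3/16.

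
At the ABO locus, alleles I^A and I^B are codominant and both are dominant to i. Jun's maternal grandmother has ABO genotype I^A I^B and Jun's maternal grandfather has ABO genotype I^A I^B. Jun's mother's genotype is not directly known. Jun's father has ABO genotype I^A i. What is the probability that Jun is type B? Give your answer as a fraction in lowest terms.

1/4

Jun's mother's ABO genotype from I^A I^B × I^A I^B: 1/4 I^A I^A, 1/2 I^A I^B, 1/4 I^B I^B.
Crossing each possibility with the father I^A i and summing P(type B): 1/4·0 + 1/2·1/4 + 1/4·1/2 = 1/4.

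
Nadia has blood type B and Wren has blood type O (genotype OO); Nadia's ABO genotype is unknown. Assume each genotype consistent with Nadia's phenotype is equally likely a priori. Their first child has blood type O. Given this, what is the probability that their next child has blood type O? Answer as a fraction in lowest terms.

Possible genotypes: Nadia ∈ {BB, BO}; Wren ∈ {OO}.
Weight each parental genotype pair by prior × P(type-O child):
  BO × OO: posterior weight 1; P(next child type O) = 1/2.
Weighted sum = 1/2.

1/2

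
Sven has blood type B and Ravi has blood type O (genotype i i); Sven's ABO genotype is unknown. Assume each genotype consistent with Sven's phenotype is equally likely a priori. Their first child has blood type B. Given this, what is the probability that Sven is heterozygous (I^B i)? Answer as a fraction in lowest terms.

1/3

Possible genotypes: Sven ∈ {I^B I^B, I^B i}; Ravi ∈ {i i}.
Weight each parental genotype pair by prior × P(type-B child):
  I^B I^B × i i: posterior weight 2/3.
  I^B i × i i: posterior weight 1/3.
Sum the posterior weight over pairs where Sven is I^B i: 1/3.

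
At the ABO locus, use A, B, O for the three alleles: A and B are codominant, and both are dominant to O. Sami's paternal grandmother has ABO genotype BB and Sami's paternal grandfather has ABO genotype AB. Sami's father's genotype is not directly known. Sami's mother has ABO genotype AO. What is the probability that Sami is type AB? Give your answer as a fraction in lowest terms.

3/8

Sami's father's ABO genotype from BB × AB: 1/2 AB, 1/2 BB.
Crossing each possibility with the mother AO and summing P(type AB): 1/2·1/4 + 1/2·1/2 = 3/8.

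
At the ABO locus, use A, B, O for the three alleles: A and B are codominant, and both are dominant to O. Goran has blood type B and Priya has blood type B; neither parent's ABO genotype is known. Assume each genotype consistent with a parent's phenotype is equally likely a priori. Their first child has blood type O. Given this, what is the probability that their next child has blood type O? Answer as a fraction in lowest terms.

Possible genotypes: Goran ∈ {BB, BO}; Priya ∈ {BB, BO}.
Weight each parental genotype pair by prior × P(type-O child):
  BO × BO: posterior weight 1; P(next child type O) = 1/4.
Weighted sum = 1/4.

1/4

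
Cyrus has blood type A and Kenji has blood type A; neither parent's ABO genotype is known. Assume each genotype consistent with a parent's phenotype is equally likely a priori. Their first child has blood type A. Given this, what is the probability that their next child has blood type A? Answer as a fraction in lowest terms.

19/20

Possible genotypes: Cyrus ∈ {AA, AO}; Kenji ∈ {AA, AO}.
Weight each parental genotype pair by prior × P(type-A child):
  AA × AA: posterior weight 4/15; P(next child type A) = 1.
  AA × AO: posterior weight 4/15; P(next child type A) = 1.
  AO × AA: posterior weight 4/15; P(next child type A) = 1.
  AO × AO: posterior weight 1/5; P(next child type A) = 3/4.
Weighted sum = 19/20.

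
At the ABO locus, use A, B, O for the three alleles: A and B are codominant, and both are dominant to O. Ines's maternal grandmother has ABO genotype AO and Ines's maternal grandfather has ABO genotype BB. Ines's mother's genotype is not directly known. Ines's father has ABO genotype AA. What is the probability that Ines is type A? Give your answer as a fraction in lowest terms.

1/2

Ines's mother's ABO genotype from AO × BB: 1/2 AB, 1/2 BO.
Crossing each possibility with the father AA and summing P(type A): 1/2·1/2 + 1/2·1/2 = 1/2.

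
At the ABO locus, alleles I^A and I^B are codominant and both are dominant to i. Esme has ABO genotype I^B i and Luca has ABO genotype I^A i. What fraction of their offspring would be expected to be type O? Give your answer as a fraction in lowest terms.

ABO cross I^B i × I^A i → offspring phenotypes: 1/4 O, 1/4 A, 1/4 B, 1/4 AB.
So P(type O) = 1/4.

1/4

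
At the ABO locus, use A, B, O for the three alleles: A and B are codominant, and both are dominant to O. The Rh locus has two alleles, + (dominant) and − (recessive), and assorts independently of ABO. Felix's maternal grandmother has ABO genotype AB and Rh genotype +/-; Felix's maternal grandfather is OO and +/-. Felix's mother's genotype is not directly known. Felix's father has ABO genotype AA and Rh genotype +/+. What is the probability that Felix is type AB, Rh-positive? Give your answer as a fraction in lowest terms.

Felix's mother's ABO genotype from AB × OO: 1/2 AO, 1/2 BO.
Crossing each possibility with the father AA and summing P(type AB): 1/2·0 + 1/2·1/2 = 1/4.
Similarly for Rh via the mother's Rh distribution: P(Rh+) = 1.
Independent loci: 1/4 × 1 = 1/4.

1/4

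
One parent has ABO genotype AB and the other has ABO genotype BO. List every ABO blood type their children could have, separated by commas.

A, B, AB

Gametes from AB × BO give offspring ABO genotypes AB, AO, BB, BO, i.e. phenotypes A, B, AB.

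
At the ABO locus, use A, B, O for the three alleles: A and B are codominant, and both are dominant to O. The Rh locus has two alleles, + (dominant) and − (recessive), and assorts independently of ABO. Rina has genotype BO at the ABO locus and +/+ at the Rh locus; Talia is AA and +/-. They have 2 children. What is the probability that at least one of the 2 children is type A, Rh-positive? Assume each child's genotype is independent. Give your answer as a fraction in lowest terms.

ABO cross BO × AA → 1/2 A, 1/2 AB.
Rh cross +/+ × +/- → 1 Rh+; so P(type A, Rh-positive) = 1/2 × 1 = 1/2 per child.
P(none) = (1/2)^2 = 1/4; P(at least one) = 1 − 1/4 = 3/4.

3/4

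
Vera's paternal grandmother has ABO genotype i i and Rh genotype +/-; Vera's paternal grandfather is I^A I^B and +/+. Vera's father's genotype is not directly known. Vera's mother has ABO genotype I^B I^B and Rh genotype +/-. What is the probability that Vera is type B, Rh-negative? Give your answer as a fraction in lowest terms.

Vera's father's ABO genotype from i i × I^A I^B: 1/2 I^A i, 1/2 I^B i.
Crossing each possibility with the mother I^B I^B and summing P(type B): 1/2·1/2 + 1/2·1 = 3/4.
Similarly for Rh via the father's Rh distribution: P(Rh-) = 1/8.
Independent loci: 3/4 × 1/8 = 3/32.

3/32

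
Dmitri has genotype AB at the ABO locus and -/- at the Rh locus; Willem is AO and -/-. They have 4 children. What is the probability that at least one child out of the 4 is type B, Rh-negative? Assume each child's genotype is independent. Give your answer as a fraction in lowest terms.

175/256

ABO cross AB × AO → 1/2 A, 1/4 B, 1/4 AB.
Rh cross -/- × -/- → 1 Rh-; so P(type B, Rh-negative) = 1/4 × 1 = 1/4 per child.
P(none) = (3/4)^4 = 81/256; P(at least one) = 1 − 81/256 = 175/256.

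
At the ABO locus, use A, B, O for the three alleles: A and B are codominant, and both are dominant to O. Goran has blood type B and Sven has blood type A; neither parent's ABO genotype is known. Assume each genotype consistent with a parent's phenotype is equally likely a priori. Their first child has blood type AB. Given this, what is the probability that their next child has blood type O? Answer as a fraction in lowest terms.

Possible genotypes: Goran ∈ {BB, BO}; Sven ∈ {AA, AO}.
Weight each parental genotype pair by prior × P(type-AB child):
  BB × AA: posterior weight 4/9; P(next child type O) = 0.
  BB × AO: posterior weight 2/9; P(next child type O) = 0.
  BO × AA: posterior weight 2/9; P(next child type O) = 0.
  BO × AO: posterior weight 1/9; P(next child type O) = 1/4.
Weighted sum = 1/36.

1/36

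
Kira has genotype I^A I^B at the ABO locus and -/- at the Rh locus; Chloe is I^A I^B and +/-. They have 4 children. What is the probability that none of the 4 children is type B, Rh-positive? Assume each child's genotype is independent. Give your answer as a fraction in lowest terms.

ABO cross I^A I^B × I^A I^B → 1/4 A, 1/4 B, 1/2 AB.
Rh cross -/- × +/- → 1/2 Rh+, 1/2 Rh-; so P(type B, Rh-positive) = 1/4 × 1/2 = 1/8 per child.
P(not type B, Rh-positive) = 7/8 for one child; (7/8)^4 = 2401/4096.

2401/4096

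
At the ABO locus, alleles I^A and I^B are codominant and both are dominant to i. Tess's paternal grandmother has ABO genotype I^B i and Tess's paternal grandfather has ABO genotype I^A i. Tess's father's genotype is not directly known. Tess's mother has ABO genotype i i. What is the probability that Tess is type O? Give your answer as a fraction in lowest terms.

Tess's father's ABO genotype from I^B i × I^A i: 1/4 I^A I^B, 1/4 I^A i, 1/4 I^B i, 1/4 i i.
Crossing each possibility with the mother i i and summing P(type O): 1/4·0 + 1/4·1/2 + 1/4·1/2 + 1/4·1 = 1/2.

1/2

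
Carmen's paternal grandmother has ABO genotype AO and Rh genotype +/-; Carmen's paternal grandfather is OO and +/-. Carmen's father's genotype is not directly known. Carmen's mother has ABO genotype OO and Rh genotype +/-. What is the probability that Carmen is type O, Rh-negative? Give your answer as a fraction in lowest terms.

3/16

Carmen's father's ABO genotype from AO × OO: 1/2 AO, 1/2 OO.
Crossing each possibility with the mother OO and summing P(type O): 1/2·1/2 + 1/2·1 = 3/4.
Similarly for Rh via the father's Rh distribution: P(Rh-) = 1/4.
Independent loci: 3/4 × 1/4 = 3/16.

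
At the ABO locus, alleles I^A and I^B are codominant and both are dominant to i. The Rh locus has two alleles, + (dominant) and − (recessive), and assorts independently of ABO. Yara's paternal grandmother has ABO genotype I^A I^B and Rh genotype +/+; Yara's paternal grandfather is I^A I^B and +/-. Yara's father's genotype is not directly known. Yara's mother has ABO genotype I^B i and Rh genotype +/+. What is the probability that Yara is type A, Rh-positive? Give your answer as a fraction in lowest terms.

Yara's father's ABO genotype from I^A I^B × I^A I^B: 1/4 I^A I^A, 1/2 I^A I^B, 1/4 I^B I^B.
Crossing each possibility with the mother I^B i and summing P(type A): 1/4·1/2 + 1/2·1/4 + 1/4·0 = 1/4.
Similarly for Rh via the father's Rh distribution: P(Rh+) = 1.
Independent loci: 1/4 × 1 = 1/4.

1/4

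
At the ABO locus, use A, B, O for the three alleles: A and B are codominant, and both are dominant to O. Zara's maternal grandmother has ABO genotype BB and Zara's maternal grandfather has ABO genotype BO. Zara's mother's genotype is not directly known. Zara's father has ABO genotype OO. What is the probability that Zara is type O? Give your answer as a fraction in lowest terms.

Zara's mother's ABO genotype from BB × BO: 1/2 BB, 1/2 BO.
Crossing each possibility with the father OO and summing P(type O): 1/2·0 + 1/2·1/2 = 1/4.

1/4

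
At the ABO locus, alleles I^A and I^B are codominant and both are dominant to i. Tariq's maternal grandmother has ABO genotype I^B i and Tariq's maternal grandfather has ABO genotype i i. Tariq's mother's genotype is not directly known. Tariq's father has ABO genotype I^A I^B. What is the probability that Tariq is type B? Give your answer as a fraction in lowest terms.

Tariq's mother's ABO genotype from I^B i × i i: 1/2 I^B i, 1/2 i i.
Crossing each possibility with the father I^A I^B and summing P(type B): 1/2·1/2 + 1/2·1/2 = 1/2.

1/2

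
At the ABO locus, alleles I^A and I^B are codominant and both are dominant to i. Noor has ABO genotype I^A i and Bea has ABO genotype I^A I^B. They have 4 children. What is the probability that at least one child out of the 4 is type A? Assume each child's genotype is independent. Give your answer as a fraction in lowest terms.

15/16

ABO cross I^A i × I^A I^B → 1/2 A, 1/4 B, 1/4 AB.
So P(type A) = 1/2 per child.
P(none) = (1/2)^4 = 1/16; P(at least one) = 1 − 1/16 = 15/16.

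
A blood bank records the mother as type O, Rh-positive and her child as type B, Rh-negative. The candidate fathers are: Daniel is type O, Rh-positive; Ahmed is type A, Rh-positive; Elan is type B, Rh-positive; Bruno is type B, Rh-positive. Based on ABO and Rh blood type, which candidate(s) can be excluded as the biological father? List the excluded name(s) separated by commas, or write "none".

Daniel, Ahmed

A candidate is excluded only if no genotype consistent with his phenotype could produce a type B, Rh-negative child with a type O, Rh-positive mother.
Daniel (type O, Rh+): no genotype consistent with that phenotype can produce a type-B Rh- child with a type-O mother.
Ahmed (type A, Rh+): no genotype consistent with that phenotype can produce a type-B Rh- child with a type-O mother.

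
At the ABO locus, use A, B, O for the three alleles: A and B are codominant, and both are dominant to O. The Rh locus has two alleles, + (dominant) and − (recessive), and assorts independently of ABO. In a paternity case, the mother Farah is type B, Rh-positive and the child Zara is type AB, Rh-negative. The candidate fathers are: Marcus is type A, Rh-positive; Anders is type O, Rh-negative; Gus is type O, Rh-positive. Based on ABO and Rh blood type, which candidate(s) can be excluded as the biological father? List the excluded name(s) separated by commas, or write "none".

A candidate is excluded only if no genotype consistent with his phenotype could produce a type AB, Rh-negative child with a type B, Rh-positive mother.
Anders (type O, Rh-): no genotype consistent with that phenotype can produce a type-AB Rh- child with a type-B mother.
Gus (type O, Rh+): no genotype consistent with that phenotype can produce a type-AB Rh- child with a type-B mother.

Anders, Gus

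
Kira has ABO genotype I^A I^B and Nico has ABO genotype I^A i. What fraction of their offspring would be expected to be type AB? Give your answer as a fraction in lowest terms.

ABO cross I^A I^B × I^A i → offspring phenotypes: 1/2 A, 1/4 B, 1/4 AB.
So P(type AB) = 1/4.

1/4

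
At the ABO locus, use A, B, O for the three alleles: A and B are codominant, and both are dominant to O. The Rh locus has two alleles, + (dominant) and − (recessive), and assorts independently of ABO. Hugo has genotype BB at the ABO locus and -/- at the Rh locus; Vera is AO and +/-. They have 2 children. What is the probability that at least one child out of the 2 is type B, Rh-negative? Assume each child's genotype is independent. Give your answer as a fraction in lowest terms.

7/16

ABO cross BB × AO → 1/2 B, 1/2 AB.
Rh cross -/- × +/- → 1/2 Rh+, 1/2 Rh-; so P(type B, Rh-negative) = 1/2 × 1/2 = 1/4 per child.
P(none) = (3/4)^2 = 9/16; P(at least one) = 1 − 9/16 = 7/16.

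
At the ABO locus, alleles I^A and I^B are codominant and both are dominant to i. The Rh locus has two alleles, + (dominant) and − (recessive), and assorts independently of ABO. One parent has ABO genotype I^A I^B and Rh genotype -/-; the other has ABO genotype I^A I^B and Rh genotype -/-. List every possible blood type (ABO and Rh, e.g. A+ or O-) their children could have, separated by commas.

Gametes from I^A I^B × I^A I^B give offspring ABO genotypes I^A I^A, I^A I^B, I^B I^B, i.e. phenotypes A, B, AB.
Rh cross -/- × -/- → phenotypes Rh-.
Combining independently: A-, B-, AB-.

A-, B-, AB-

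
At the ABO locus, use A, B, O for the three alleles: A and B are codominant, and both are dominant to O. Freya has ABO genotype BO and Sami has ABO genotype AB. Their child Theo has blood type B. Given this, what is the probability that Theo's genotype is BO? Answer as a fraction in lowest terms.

Cross BO × AB → 1/4 AB, 1/4 AO, 1/4 BB, 1/4 BO.
Type-B genotypes among offspring: BB (1/4), BO (1/4); total 1/2.
P(BO | type B) = (1/4) / (1/2) = 1/2.

1/2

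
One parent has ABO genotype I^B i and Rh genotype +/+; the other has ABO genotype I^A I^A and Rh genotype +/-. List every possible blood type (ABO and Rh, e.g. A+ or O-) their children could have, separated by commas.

A+, AB+

Gametes from I^B i × I^A I^A give offspring ABO genotypes I^A I^B, I^A i, i.e. phenotypes A, AB.
Rh cross +/+ × +/- → phenotypes Rh+.
Combining independently: A+, AB+.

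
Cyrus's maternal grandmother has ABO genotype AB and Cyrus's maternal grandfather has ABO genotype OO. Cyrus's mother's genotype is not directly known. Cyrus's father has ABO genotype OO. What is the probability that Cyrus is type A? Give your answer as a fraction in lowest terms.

Cyrus's mother's ABO genotype from AB × OO: 1/2 AO, 1/2 BO.
Crossing each possibility with the father OO and summing P(type A): 1/2·1/2 + 1/2·0 = 1/4.

1/4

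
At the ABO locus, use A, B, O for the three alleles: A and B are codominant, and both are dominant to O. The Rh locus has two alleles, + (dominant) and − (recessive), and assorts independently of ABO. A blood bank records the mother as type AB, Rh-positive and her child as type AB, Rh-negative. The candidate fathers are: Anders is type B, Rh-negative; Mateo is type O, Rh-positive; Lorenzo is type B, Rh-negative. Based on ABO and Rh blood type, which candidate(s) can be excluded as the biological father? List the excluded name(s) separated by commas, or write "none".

Mateo

A candidate is excluded only if no genotype consistent with his phenotype could produce a type AB, Rh-negative child with a type AB, Rh-positive mother.
Mateo (type O, Rh+): no genotype consistent with that phenotype can produce a type-AB Rh- child with a type-AB mother.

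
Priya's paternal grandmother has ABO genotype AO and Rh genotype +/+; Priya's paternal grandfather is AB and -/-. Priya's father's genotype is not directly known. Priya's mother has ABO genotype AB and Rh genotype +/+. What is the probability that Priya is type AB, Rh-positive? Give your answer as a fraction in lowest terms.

3/8

Priya's father's ABO genotype from AO × AB: 1/4 AA, 1/4 AB, 1/4 AO, 1/4 BO.
Crossing each possibility with the mother AB and summing P(type AB): 1/4·1/2 + 1/4·1/2 + 1/4·1/4 + 1/4·1/4 = 3/8.
Similarly for Rh via the father's Rh distribution: P(Rh+) = 1.
Independent loci: 3/8 × 1 = 3/8.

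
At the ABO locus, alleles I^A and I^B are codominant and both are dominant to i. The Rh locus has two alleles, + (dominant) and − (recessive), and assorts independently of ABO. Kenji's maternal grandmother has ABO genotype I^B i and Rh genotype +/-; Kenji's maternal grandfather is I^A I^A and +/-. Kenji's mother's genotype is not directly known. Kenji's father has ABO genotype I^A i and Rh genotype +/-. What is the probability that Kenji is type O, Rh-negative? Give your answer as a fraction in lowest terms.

Kenji's mother's ABO genotype from I^B i × I^A I^A: 1/2 I^A I^B, 1/2 I^A i.
Crossing each possibility with the father I^A i and summing P(type O): 1/2·0 + 1/2·1/4 = 1/8.
Similarly for Rh via the mother's Rh distribution: P(Rh-) = 1/4.
Independent loci: 1/8 × 1/4 = 1/32.

1/32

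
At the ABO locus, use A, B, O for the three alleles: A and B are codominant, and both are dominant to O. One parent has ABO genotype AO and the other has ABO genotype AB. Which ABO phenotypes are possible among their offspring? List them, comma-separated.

A, B, AB

Gametes from AO × AB give offspring ABO genotypes AA, AB, AO, BO, i.e. phenotypes A, B, AB.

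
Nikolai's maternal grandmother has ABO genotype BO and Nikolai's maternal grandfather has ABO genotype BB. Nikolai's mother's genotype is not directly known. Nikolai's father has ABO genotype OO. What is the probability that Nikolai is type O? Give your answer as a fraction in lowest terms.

Nikolai's mother's ABO genotype from BO × BB: 1/2 BB, 1/2 BO.
Crossing each possibility with the father OO and summing P(type O): 1/2·0 + 1/2·1/2 = 1/4.

1/4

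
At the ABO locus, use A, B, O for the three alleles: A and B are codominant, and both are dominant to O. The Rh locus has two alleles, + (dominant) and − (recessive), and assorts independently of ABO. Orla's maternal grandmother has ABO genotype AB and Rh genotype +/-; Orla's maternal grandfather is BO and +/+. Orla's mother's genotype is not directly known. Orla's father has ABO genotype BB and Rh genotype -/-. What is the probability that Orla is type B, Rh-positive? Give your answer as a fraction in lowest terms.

9/16

Orla's mother's ABO genotype from AB × BO: 1/4 AB, 1/4 AO, 1/4 BB, 1/4 BO.
Crossing each possibility with the father BB and summing P(type B): 1/4·1/2 + 1/4·1/2 + 1/4·1 + 1/4·1 = 3/4.
Similarly for Rh via the mother's Rh distribution: P(Rh+) = 3/4.
Independent loci: 3/4 × 3/4 = 9/16.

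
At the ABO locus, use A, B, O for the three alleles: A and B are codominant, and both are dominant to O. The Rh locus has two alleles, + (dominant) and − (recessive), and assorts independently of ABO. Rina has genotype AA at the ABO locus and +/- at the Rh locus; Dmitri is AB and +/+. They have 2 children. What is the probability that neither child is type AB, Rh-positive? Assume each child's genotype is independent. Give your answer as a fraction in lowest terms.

1/4

ABO cross AA × AB → 1/2 A, 1/2 AB.
Rh cross +/- × +/+ → 1 Rh+; so P(type AB, Rh-positive) = 1/2 × 1 = 1/2 per child.
P(not type AB, Rh-positive) = 1/2 for one child; (1/2)^2 = 1/4.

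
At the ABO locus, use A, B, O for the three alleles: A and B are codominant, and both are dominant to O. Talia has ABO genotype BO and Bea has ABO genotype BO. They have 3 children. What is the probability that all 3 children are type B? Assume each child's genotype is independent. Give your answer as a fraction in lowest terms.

27/64

ABO cross BO × BO → 1/4 O, 3/4 B.
So P(type B) = 3/4 per child.
All 3 independent: (3/4)^3 = 27/64.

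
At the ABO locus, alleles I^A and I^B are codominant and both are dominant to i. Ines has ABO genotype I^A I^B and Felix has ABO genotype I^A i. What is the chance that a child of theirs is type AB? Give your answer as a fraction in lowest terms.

ABO cross I^A I^B × I^A i → offspring phenotypes: 1/2 A, 1/4 B, 1/4 AB.
So P(type AB) = 1/4.

1/4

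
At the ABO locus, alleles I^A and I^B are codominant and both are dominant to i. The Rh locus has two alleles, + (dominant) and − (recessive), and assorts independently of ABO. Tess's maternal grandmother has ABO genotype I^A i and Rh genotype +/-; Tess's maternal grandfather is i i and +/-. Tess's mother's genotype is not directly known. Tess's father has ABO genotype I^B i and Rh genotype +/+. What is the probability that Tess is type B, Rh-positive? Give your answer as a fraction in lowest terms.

Tess's mother's ABO genotype from I^A i × i i: 1/2 I^A i, 1/2 i i.
Crossing each possibility with the father I^B i and summing P(type B): 1/2·1/4 + 1/2·1/2 = 3/8.
Similarly for Rh via the mother's Rh distribution: P(Rh+) = 1.
Independent loci: 3/8 × 1 = 3/8.

3/8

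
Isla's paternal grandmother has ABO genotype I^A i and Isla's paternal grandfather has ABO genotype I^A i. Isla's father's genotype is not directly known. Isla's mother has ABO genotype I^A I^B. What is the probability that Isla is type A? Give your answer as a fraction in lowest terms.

1/2

Isla's father's ABO genotype from I^A i × I^A i: 1/4 I^A I^A, 1/2 I^A i, 1/4 i i.
Crossing each possibility with the mother I^A I^B and summing P(type A): 1/4·1/2 + 1/2·1/2 + 1/4·1/2 = 1/2.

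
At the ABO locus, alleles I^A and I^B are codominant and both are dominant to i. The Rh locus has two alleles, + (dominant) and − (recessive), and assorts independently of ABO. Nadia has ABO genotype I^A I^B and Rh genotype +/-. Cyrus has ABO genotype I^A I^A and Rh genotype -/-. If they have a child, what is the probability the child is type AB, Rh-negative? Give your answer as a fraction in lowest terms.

1/4

ABO cross I^A I^B × I^A I^A → offspring phenotypes: 1/2 A, 1/2 AB.
Rh cross +/- × -/- → 1/2 Rh+, 1/2 Rh-.
Independent loci: P(type AB, Rh-negative) = 1/2 × 1/2 = 1/4.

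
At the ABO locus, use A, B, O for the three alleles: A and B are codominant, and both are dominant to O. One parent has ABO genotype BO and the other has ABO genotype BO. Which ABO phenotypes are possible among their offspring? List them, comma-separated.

O, B

Gametes from BO × BO give offspring ABO genotypes BB, BO, OO, i.e. phenotypes O, B.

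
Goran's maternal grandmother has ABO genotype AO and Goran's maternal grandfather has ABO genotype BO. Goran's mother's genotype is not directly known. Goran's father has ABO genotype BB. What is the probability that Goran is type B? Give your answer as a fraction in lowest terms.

Goran's mother's ABO genotype from AO × BO: 1/4 AB, 1/4 AO, 1/4 BO, 1/4 OO.
Crossing each possibility with the father BB and summing P(type B): 1/4·1/2 + 1/4·1/2 + 1/4·1 + 1/4·1 = 3/4.

3/4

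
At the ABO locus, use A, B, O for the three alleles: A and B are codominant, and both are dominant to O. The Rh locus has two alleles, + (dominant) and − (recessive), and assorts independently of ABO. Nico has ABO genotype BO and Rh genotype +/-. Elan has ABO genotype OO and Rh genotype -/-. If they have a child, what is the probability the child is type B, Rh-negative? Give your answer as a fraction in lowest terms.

1/4

ABO cross BO × OO → offspring phenotypes: 1/2 O, 1/2 B.
Rh cross +/- × -/- → 1/2 Rh+, 1/2 Rh-.
Independent loci: P(type B, Rh-negative) = 1/2 × 1/2 = 1/4.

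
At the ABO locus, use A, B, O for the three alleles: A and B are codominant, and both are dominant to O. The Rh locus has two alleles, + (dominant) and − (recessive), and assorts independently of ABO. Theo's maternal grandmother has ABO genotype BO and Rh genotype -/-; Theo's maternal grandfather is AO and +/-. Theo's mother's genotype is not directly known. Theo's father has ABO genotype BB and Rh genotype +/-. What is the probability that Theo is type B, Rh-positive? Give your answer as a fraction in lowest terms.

15/32

Theo's mother's ABO genotype from BO × AO: 1/4 AB, 1/4 AO, 1/4 BO, 1/4 OO.
Crossing each possibility with the father BB and summing P(type B): 1/4·1/2 + 1/4·1/2 + 1/4·1 + 1/4·1 = 3/4.
Similarly for Rh via the mother's Rh distribution: P(Rh+) = 5/8.
Independent loci: 3/4 × 5/8 = 15/32.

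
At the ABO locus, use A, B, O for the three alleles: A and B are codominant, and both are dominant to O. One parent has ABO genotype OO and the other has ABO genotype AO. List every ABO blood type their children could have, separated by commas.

O, A

Gametes from OO × AO give offspring ABO genotypes AO, OO, i.e. phenotypes O, A.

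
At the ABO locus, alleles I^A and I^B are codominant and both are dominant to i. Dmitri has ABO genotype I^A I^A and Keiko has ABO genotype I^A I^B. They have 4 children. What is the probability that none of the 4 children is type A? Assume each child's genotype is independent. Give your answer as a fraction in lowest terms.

1/16

ABO cross I^A I^A × I^A I^B → 1/2 A, 1/2 AB.
So P(type A) = 1/2 per child.
P(not type A) = 1/2 for one child; (1/2)^4 = 1/16.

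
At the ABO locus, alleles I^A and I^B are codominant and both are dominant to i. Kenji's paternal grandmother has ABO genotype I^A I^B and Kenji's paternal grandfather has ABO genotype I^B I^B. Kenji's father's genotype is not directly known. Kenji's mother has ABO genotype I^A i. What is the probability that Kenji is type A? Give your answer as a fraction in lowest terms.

1/4

Kenji's father's ABO genotype from I^A I^B × I^B I^B: 1/2 I^A I^B, 1/2 I^B I^B.
Crossing each possibility with the mother I^A i and summing P(type A): 1/2·1/2 + 1/2·0 = 1/4.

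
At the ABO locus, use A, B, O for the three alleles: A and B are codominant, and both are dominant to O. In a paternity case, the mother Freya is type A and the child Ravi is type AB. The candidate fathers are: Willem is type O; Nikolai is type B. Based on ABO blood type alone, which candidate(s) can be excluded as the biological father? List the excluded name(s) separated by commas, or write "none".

A candidate is excluded only if no genotype consistent with his phenotype could produce a type AB child with a type A mother.
Willem (type O): no genotype consistent with that phenotype can produce a type-AB child with a type-A mother.

Willem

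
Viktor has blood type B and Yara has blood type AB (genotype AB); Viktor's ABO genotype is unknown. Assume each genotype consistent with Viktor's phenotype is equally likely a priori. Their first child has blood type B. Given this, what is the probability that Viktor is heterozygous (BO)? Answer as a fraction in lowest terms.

1/2

Possible genotypes: Viktor ∈ {BB, BO}; Yara ∈ {AB}.
Weight each parental genotype pair by prior × P(type-B child):
  BB × AB: posterior weight 1/2.
  BO × AB: posterior weight 1/2.
Sum the posterior weight over pairs where Viktor is BO: 1/2.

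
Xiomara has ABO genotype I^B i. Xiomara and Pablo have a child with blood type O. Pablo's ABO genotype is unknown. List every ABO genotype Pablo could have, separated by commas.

For each candidate genotype of Pablo, check whether crossing it with I^B i can produce every observed child phenotype.
  I^A I^A → possible child types {A, AB} ✗
  I^A I^B → possible child types {A, B, AB} ✗
  I^A i → possible child types {O, A, B, AB} ✓
  I^B I^B → possible child types {B} ✗
  I^B i → possible child types {O, B} ✓
  i i → possible child types {O, B} ✓

I^A i, I^B i, i i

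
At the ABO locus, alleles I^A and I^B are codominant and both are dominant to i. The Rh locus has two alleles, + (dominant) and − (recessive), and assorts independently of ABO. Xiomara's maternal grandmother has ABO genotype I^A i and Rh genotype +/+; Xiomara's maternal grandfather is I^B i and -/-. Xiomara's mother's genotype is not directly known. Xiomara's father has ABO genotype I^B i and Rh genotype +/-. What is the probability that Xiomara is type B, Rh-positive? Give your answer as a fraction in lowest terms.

3/8

Xiomara's mother's ABO genotype from I^A i × I^B i: 1/4 I^A I^B, 1/4 I^A i, 1/4 I^B i, 1/4 i i.
Crossing each possibility with the father I^B i and summing P(type B): 1/4·1/2 + 1/4·1/4 + 1/4·3/4 + 1/4·1/2 = 1/2.
Similarly for Rh via the mother's Rh distribution: P(Rh+) = 3/4.
Independent loci: 1/2 × 3/4 = 3/8.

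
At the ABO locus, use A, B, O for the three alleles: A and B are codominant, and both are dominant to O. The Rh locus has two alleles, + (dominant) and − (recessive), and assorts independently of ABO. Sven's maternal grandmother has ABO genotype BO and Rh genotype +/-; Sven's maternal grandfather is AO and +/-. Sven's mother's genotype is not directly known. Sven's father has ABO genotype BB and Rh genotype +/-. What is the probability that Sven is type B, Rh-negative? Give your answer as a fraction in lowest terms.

3/16

Sven's mother's ABO genotype from BO × AO: 1/4 AB, 1/4 AO, 1/4 BO, 1/4 OO.
Crossing each possibility with the father BB and summing P(type B): 1/4·1/2 + 1/4·1/2 + 1/4·1 + 1/4·1 = 3/4.
Similarly for Rh via the mother's Rh distribution: P(Rh-) = 1/4.
Independent loci: 3/4 × 1/4 = 3/16.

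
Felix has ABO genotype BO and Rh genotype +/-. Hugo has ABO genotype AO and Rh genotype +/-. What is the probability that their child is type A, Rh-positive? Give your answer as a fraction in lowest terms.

ABO cross BO × AO → offspring phenotypes: 1/4 O, 1/4 A, 1/4 B, 1/4 AB.
Rh cross +/- × +/- → 3/4 Rh+, 1/4 Rh-.
Independent loci: P(type A, Rh-positive) = 1/4 × 3/4 = 3/16.

3/16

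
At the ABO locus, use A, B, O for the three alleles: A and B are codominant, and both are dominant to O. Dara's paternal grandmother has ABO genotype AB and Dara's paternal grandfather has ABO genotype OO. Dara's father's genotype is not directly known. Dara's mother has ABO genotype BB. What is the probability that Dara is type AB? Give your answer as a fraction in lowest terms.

Dara's father's ABO genotype from AB × OO: 1/2 AO, 1/2 BO.
Crossing each possibility with the mother BB and summing P(type AB): 1/2·1/2 + 1/2·0 = 1/4.

1/4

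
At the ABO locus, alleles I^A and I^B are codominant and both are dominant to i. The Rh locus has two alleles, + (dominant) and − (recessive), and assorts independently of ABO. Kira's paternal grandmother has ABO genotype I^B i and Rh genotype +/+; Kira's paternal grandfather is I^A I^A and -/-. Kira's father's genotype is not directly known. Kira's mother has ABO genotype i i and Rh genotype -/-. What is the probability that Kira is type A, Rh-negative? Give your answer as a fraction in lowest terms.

1/4

Kira's father's ABO genotype from I^B i × I^A I^A: 1/2 I^A I^B, 1/2 I^A i.
Crossing each possibility with the mother i i and summing P(type A): 1/2·1/2 + 1/2·1/2 = 1/2.
Similarly for Rh via the father's Rh distribution: P(Rh-) = 1/2.
Independent loci: 1/2 × 1/2 = 1/4.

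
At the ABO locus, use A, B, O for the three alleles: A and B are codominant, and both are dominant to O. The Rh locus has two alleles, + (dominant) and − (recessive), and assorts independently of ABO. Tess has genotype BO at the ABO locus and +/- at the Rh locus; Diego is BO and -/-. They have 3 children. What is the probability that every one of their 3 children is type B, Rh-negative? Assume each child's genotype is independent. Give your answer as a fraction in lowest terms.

27/512

ABO cross BO × BO → 1/4 O, 3/4 B.
Rh cross +/- × -/- → 1/2 Rh+, 1/2 Rh-; so P(type B, Rh-negative) = 3/4 × 1/2 = 3/8 per child.
All 3 independent: (3/8)^3 = 27/512.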